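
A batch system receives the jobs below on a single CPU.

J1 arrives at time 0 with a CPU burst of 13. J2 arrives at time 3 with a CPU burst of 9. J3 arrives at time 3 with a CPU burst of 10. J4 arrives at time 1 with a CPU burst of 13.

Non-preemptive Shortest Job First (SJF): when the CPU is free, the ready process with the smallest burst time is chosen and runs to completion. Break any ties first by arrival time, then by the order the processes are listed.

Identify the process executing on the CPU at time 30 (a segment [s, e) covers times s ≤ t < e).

J3

Schedule: | J1 0-13 | J2 13-22 | J3 22-32 | J4 32-45 |
Completion: J1=13  J2=22  J3=32  J4=45
Turnaround (C−A): J1=13  J2=19  J3=29  J4=44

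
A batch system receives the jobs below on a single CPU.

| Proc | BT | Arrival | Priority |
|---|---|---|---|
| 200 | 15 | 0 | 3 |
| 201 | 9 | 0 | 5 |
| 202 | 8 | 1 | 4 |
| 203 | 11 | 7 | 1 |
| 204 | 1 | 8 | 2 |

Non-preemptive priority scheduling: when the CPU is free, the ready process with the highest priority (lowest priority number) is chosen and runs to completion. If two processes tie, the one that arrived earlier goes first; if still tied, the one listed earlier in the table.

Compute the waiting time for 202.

Gantt: | 200 0-15 | 203 15-26 | 204 26-27 | 202 27-35 | 201 35-44 |
Completion: 200=15  201=44  202=35  203=26  204=27
Turnaround (C−A): 200=15  201=44  202=34  203=19  204=19
Waiting(202) = turnaround − burst = 34 − 8 = 26

26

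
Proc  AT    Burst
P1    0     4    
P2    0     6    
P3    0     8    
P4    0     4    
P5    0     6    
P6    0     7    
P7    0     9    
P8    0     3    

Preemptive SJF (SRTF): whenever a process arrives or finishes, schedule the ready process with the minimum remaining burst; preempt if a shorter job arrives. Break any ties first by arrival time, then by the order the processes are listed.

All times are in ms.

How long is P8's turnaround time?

3

Schedule: | P8 0-3 | P1 3-7 | P4 7-11 | P2 11-17 | P5 17-23 | P6 23-30 | P3 30-38 | P7 38-47 |
Completion: P1=7  P2=17  P3=38  P4=11  P5=23  P6=30  P7=47  P8=3
Turnaround (C−A): P1=7  P2=17  P3=38  P4=11  P5=23  P6=30  P7=47  P8=3
Turnaround(P8) = completion − arrival = 3 − 0 = 3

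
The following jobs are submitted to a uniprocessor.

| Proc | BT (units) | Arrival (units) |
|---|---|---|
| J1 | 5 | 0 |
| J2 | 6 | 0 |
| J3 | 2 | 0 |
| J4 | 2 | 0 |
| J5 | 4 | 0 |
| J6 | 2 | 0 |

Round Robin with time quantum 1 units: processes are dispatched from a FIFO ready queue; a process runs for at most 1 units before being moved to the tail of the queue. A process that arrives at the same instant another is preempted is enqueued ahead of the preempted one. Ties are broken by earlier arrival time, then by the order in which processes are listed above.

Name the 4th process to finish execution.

J5

Gantt: | J1 0-1 | J2 1-2 | J3 2-3 | J4 3-4 | J5 4-5 | J6 5-6 | J1 6-7 | J2 7-8 | J3 8-9 | J4 9-10 | J5 10-11 | J6 11-12 | J1 12-13 | J2 13-14 | J5 14-15 | J1 15-16 | J2 16-17 | J5 17-18 | J1 18-19 | J2 19-21 |
Completion: J1=19  J2=21  J3=9  J4=10  J5=18  J6=12
Turnaround (C−A): J1=19  J2=21  J3=9  J4=10  J5=18  J6=12
Finish order: J3 → J4 → J6 → J5 → J1 → J2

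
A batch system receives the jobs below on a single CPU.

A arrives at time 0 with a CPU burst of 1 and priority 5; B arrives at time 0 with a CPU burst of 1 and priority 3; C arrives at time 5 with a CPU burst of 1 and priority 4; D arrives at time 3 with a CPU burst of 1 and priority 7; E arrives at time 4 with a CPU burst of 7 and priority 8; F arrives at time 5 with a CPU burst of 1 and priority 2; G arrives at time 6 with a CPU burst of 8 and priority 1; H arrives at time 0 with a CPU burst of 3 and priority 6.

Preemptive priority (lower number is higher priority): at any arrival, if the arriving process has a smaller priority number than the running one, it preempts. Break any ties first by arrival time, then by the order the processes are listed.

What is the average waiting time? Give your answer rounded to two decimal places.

4.50

Gantt: | B 0-1 | A 1-2 | H 2-5 | F 5-6 | G 6-14 | C 14-15 | D 15-16 | E 16-23 |
Completion: A=2  B=1  C=15  D=16  E=23  F=6  G=14  H=5
Turnaround (C−A): A=2  B=1  C=10  D=13  E=19  F=1  G=8  H=5
Waiting times: A=1, B=0, C=9, D=12, E=12, F=0, G=0, H=2
Average waiting = (1+0+9+12+12+0+0+2) / 8 = 36/8 = 4.50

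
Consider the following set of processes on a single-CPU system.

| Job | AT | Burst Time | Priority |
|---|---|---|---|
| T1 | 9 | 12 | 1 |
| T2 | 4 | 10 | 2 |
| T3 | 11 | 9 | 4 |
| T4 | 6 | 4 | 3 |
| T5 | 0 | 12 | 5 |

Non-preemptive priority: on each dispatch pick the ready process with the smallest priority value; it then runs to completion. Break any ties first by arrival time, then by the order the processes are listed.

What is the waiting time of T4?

28

Schedule: | T5 0-12 | T1 12-24 | T2 24-34 | T4 34-38 | T3 38-47 |
Completion: T1=24  T2=34  T3=47  T4=38  T5=12
Waiting(T4) = turnaround − burst = 32 − 4 = 28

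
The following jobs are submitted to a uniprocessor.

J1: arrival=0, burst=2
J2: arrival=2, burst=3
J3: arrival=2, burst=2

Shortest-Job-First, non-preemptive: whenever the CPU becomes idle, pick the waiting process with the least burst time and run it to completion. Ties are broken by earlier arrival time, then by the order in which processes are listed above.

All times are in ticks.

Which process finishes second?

J3

Gantt: | J1 0-2 | J3 2-4 | J2 4-7 |
Completion: J1=2  J2=7  J3=4
Finish order: J1 → J3 → J2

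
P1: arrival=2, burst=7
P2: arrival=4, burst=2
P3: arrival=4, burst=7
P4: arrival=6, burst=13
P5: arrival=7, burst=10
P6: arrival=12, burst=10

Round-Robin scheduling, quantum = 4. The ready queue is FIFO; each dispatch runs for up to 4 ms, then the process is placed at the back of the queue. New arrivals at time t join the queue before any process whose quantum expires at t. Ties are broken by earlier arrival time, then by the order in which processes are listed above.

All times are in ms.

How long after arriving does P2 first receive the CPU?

Gantt: | idle 0-2 | P1 2-6 | P2 6-8 | P3 8-12 | P4 12-16 | P1 16-19 | P5 19-23 | P6 23-27 | P3 27-30 | P4 30-34 | P5 34-38 | P6 38-42 | P4 42-46 | P5 46-48 | P6 48-50 | P4 50-51 |
Completion: P1=19  P2=8  P3=30  P4=51  P5=48  P6=50
Turnaround (C−A): P1=17  P2=4  P3=26  P4=45  P5=41  P6=38
Response(P2) = first start − arrival = 6 − 4 = 2

2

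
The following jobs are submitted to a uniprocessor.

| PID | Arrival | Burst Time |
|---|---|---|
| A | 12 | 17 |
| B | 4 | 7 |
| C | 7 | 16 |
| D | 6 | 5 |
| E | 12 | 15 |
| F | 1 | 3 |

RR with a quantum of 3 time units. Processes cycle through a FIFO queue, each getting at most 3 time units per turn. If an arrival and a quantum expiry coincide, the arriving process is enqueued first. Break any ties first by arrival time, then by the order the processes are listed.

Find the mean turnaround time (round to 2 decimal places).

32.50

Timeline: | idle 0-1 | F 1-4 | B 4-7 | D 7-10 | C 10-13 | B 13-16 | D 16-18 | A 18-21 | E 21-24 | C 24-27 | B 27-28 | A 28-31 | E 31-34 | C 34-37 | A 37-40 | E 40-43 | C 43-46 | A 46-49 | E 49-52 | C 52-55 | A 55-58 | E 58-61 | C 61-62 | A 62-64 |
Completion: A=64  B=28  C=62  D=18  E=61  F=4
Turnaround (C−A): A=52  B=24  C=55  D=12  E=49  F=3
Turnaround times: A=52, B=24, C=55, D=12, E=49, F=3
Average turnaround = (52+24+55+12+49+3) / 6 = 195/6 = 32.50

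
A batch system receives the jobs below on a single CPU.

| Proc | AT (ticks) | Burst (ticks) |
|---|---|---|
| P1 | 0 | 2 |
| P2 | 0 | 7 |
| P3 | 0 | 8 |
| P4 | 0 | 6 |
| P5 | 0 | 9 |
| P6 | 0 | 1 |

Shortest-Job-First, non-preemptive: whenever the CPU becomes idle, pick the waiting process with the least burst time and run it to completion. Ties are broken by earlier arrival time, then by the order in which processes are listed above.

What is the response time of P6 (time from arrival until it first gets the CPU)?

0

Schedule: | P6 0-1 | P1 1-3 | P4 3-9 | P2 9-16 | P3 16-24 | P5 24-33 |
Completion: P1=3  P2=16  P3=24  P4=9  P5=33  P6=1
Response(P6) = first start − arrival = 0 − 0 = 0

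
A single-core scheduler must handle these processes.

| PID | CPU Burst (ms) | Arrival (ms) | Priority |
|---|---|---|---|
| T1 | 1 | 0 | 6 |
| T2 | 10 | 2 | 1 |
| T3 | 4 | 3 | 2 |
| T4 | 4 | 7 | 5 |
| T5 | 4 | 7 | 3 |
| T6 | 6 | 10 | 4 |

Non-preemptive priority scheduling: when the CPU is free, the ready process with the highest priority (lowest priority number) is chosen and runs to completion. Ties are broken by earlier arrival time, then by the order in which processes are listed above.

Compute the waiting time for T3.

9

Timeline: | T1 0-1 | idle 1-2 | T2 2-12 | T3 12-16 | T5 16-20 | T6 20-26 | T4 26-30 |
Completion: T1=1  T2=12  T3=16  T4=30  T5=20  T6=26
Turnaround (C−A): T1=1  T2=10  T3=13  T4=23  T5=13  T6=16
Waiting(T3) = turnaround − burst = 13 − 4 = 9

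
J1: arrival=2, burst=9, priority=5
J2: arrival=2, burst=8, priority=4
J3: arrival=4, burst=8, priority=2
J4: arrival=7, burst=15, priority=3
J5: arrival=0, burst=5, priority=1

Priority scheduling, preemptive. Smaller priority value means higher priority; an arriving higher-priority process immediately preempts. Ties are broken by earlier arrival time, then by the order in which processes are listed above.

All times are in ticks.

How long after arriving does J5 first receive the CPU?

Schedule: | J5 0-5 | J3 5-13 | J4 13-28 | J2 28-36 | J1 36-45 |
Completion: J1=45  J2=36  J3=13  J4=28  J5=5
Response(J5) = first start − arrival = 0 − 0 = 0

0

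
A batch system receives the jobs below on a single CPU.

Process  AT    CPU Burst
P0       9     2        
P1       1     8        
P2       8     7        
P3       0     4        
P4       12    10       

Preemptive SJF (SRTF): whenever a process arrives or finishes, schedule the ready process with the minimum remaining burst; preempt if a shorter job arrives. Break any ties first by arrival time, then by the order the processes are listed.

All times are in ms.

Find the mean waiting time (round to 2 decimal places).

Timeline: | P3 0-4 | P1 4-9 | P0 9-11 | P1 11-14 | P2 14-21 | P4 21-31 |
Completion: P0=11  P1=14  P2=21  P3=4  P4=31
Waiting times: P0=0, P1=5, P2=6, P3=0, P4=9
Average waiting = (0+5+6+0+9) / 5 = 20/5 = 4.00

4.00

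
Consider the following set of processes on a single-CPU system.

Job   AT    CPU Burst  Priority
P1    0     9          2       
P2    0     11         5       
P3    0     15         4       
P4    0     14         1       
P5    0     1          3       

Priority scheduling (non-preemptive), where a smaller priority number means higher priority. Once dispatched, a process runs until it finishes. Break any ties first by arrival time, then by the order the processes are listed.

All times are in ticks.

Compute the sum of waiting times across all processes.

100

Gantt: | P4 0-14 | P1 14-23 | P5 23-24 | P3 24-39 | P2 39-50 |
Completion: P1=23  P2=50  P3=39  P4=14  P5=24
Turnaround (C−A): P1=23  P2=50  P3=39  P4=14  P5=24
Waiting = turnaround − burst: P1=14, P2=39, P3=24, P4=0, P5=23
Total waiting = 14 + 39 + 24 + 0 + 23 = 100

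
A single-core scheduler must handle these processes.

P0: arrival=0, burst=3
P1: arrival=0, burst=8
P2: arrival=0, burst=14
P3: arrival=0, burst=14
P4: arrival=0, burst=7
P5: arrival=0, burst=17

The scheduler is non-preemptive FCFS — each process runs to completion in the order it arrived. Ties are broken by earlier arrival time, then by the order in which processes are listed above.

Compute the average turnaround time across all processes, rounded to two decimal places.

Gantt: | P0 0-3 | P1 3-11 | P2 11-25 | P3 25-39 | P4 39-46 | P5 46-63 |
Completion: P0=3  P1=11  P2=25  P3=39  P4=46  P5=63
Turnaround times: P0=3, P1=11, P2=25, P3=39, P4=46, P5=63
Average turnaround = (3+11+25+39+46+63) / 6 = 187/6 = 31.17

31.17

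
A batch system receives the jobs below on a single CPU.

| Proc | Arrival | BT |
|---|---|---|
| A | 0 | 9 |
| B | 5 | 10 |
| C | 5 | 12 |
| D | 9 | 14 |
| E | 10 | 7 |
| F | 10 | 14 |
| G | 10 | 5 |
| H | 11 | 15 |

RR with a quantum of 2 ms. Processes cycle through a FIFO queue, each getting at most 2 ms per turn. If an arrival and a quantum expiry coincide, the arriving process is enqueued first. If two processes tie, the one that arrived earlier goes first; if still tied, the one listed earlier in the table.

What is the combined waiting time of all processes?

367

Timeline: | A 0-6 | B 6-8 | C 8-10 | A 10-12 | B 12-14 | D 14-16 | E 16-18 | F 18-20 | G 20-22 | C 22-24 | H 24-26 | A 26-27 | B 27-29 | D 29-31 | E 31-33 | F 33-35 | G 35-37 | C 37-39 | H 39-41 | B 41-43 | D 43-45 | E 45-47 | F 47-49 | G 49-50 | C 50-52 | H 52-54 | B 54-56 | D 56-58 | E 58-59 | F 59-61 | C 61-63 | H 63-65 | D 65-67 | F 67-69 | C 69-71 | H 71-73 | D 73-75 | F 75-77 | H 77-79 | D 79-81 | F 81-83 | H 83-86 |
Completion: A=27  B=56  C=71  D=81  E=59  F=83  G=50  H=86
Turnaround (C−A): A=27  B=51  C=66  D=72  E=49  F=73  G=40  H=75
Waiting = turnaround − burst: A=18, B=41, C=54, D=58, E=42, F=59, G=35, H=60
Total waiting = 18 + 41 + 54 + 58 + 42 + 59 + 35 + 60 = 367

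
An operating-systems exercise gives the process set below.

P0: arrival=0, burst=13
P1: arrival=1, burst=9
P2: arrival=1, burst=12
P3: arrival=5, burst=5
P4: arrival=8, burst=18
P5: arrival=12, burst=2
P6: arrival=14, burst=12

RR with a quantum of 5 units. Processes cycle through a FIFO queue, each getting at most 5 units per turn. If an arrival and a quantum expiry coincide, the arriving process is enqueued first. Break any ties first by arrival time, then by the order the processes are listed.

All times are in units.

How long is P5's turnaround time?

Gantt: | P0 0-5 | P1 5-10 | P2 10-15 | P3 15-20 | P0 20-25 | P4 25-30 | P1 30-34 | P5 34-36 | P6 36-41 | P2 41-46 | P0 46-49 | P4 49-54 | P6 54-59 | P2 59-61 | P4 61-66 | P6 66-68 | P4 68-71 |
Completion: P0=49  P1=34  P2=61  P3=20  P4=71  P5=36  P6=68
Turnaround(P5) = completion − arrival = 36 − 12 = 24

24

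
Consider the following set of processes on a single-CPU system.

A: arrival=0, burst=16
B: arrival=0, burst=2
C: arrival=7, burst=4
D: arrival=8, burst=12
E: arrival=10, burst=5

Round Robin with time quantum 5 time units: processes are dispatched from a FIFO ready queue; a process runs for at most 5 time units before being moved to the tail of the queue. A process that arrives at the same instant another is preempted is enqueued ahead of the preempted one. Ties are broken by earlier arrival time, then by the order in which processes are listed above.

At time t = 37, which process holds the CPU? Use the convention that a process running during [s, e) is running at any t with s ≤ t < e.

Schedule: | A 0-5 | B 5-7 | A 7-12 | C 12-16 | D 16-21 | E 21-26 | A 26-31 | D 31-36 | A 36-37 | D 37-39 |
Completion: A=37  B=7  C=16  D=39  E=26

D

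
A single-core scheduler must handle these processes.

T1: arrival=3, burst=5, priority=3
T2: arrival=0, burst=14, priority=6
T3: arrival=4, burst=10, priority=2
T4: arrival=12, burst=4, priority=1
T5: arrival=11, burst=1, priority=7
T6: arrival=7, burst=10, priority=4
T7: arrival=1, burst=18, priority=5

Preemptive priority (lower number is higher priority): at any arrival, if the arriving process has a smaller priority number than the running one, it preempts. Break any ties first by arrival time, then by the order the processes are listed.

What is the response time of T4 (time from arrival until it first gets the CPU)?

0

Schedule: | T2 0-1 | T7 1-3 | T1 3-4 | T3 4-12 | T4 12-16 | T3 16-18 | T1 18-22 | T6 22-32 | T7 32-48 | T2 48-61 | T5 61-62 |
Completion: T1=22  T2=61  T3=18  T4=16  T5=62  T6=32  T7=48
Turnaround (C−A): T1=19  T2=61  T3=14  T4=4  T5=51  T6=25  T7=47
Response(T4) = first start − arrival = 12 − 12 = 0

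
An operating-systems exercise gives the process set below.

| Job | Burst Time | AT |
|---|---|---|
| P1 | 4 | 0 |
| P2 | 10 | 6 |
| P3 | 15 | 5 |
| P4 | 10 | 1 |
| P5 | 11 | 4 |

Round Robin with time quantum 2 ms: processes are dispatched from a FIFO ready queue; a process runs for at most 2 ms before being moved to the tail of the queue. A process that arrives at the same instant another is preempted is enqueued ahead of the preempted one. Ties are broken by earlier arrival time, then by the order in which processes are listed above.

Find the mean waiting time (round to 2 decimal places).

22.60

Schedule: | P1 0-2 | P4 2-4 | P1 4-6 | P5 6-8 | P4 8-10 | P3 10-12 | P2 12-14 | P5 14-16 | P4 16-18 | P3 18-20 | P2 20-22 | P5 22-24 | P4 24-26 | P3 26-28 | P2 28-30 | P5 30-32 | P4 32-34 | P3 34-36 | P2 36-38 | P5 38-40 | P3 40-42 | P2 42-44 | P5 44-45 | P3 45-50 |
Completion: P1=6  P2=44  P3=50  P4=34  P5=45
Turnaround (C−A): P1=6  P2=38  P3=45  P4=33  P5=41
Waiting times: P1=2, P2=28, P3=30, P4=23, P5=30
Average waiting = (2+28+30+23+30) / 5 = 113/5 = 22.60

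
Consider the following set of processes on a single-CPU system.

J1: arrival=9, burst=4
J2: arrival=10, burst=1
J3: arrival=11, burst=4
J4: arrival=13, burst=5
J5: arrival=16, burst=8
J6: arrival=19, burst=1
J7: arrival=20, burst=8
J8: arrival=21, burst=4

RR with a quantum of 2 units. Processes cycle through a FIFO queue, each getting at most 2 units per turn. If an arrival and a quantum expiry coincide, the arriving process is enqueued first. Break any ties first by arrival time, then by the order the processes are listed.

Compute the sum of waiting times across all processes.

Gantt: | idle 0-9 | J1 9-11 | J2 11-12 | J3 12-14 | J1 14-16 | J4 16-18 | J3 18-20 | J5 20-22 | J4 22-24 | J6 24-25 | J7 25-27 | J8 27-29 | J5 29-31 | J4 31-32 | J7 32-34 | J8 34-36 | J5 36-38 | J7 38-40 | J5 40-42 | J7 42-44 |
Completion: J1=16  J2=12  J3=20  J4=32  J5=42  J6=25  J7=44  J8=36
Waiting = turnaround − burst: J1=3, J2=1, J3=5, J4=14, J5=18, J6=5, J7=16, J8=11
Total waiting = 3 + 1 + 5 + 14 + 18 + 5 + 16 + 11 = 73

73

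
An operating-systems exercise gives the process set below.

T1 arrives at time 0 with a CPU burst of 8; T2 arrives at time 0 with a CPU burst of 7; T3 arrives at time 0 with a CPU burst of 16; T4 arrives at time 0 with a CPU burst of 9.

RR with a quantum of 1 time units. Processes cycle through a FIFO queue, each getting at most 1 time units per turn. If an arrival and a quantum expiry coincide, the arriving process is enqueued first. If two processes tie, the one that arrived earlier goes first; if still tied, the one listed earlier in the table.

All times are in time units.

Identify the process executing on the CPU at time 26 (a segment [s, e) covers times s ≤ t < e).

Schedule: | T1 0-1 | T2 1-2 | T3 2-3 | T4 3-4 | T1 4-5 | T2 5-6 | T3 6-7 | T4 7-8 | T1 8-9 | T2 9-10 | T3 10-11 | T4 11-12 | T1 12-13 | T2 13-14 | T3 14-15 | T4 15-16 | T1 16-17 | T2 17-18 | T3 18-19 | T4 19-20 | T1 20-21 | T2 21-22 | T3 22-23 | T4 23-24 | T1 24-25 | T2 25-26 | T3 26-27 | T4 27-28 | T1 28-29 | T3 29-30 | T4 30-31 | T3 31-32 | T4 32-33 | T3 33-40 |
Completion: T1=29  T2=26  T3=40  T4=33

T3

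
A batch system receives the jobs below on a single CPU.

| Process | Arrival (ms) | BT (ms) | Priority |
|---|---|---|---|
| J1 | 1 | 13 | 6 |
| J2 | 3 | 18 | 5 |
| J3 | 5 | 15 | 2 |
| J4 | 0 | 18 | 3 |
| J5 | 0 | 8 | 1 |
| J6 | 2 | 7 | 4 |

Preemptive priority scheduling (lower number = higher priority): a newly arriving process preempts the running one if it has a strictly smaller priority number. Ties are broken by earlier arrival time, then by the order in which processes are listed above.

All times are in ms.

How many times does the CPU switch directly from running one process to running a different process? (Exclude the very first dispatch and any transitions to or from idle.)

Gantt: | J5 0-8 | J3 8-23 | J4 23-41 | J6 41-48 | J2 48-66 | J1 66-79 |
Completion: J1=79  J2=66  J3=23  J4=41  J5=8  J6=48
Turnaround (C−A): J1=78  J2=63  J3=18  J4=41  J5=8  J6=46

5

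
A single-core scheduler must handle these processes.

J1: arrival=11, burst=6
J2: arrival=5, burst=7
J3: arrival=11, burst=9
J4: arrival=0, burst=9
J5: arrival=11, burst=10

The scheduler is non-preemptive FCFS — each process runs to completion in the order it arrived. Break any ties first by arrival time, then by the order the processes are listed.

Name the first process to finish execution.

J4

Gantt: | J4 0-9 | J2 9-16 | J1 16-22 | J3 22-31 | J5 31-41 |
Completion: J1=22  J2=16  J3=31  J4=9  J5=41
Finish order: J4 → J2 → J1 → J3 → J5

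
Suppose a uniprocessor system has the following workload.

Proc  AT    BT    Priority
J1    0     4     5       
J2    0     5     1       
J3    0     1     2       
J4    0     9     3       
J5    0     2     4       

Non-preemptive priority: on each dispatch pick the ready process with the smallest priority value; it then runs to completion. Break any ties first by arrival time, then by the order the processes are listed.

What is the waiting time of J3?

5

Gantt: | J2 0-5 | J3 5-6 | J4 6-15 | J5 15-17 | J1 17-21 |
Completion: J1=21  J2=5  J3=6  J4=15  J5=17
Waiting(J3) = turnaround − burst = 6 − 1 = 5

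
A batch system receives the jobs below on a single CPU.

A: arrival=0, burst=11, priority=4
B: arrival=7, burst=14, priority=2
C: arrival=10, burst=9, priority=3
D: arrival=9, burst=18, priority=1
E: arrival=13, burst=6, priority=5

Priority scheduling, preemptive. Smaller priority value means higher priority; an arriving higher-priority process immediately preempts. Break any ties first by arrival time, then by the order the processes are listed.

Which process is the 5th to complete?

Timeline: | A 0-7 | B 7-9 | D 9-27 | B 27-39 | C 39-48 | A 48-52 | E 52-58 |
Completion: A=52  B=39  C=48  D=27  E=58
Turnaround (C−A): A=52  B=32  C=38  D=18  E=45
Finish order: D → B → C → A → E

E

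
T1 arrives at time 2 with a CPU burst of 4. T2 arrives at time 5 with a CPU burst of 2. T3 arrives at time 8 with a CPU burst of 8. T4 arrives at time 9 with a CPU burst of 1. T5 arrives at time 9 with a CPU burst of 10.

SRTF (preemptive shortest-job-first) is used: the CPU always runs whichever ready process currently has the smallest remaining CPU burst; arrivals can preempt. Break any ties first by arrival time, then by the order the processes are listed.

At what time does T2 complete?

8

Schedule: | idle 0-2 | T1 2-6 | T2 6-8 | T3 8-9 | T4 9-10 | T3 10-17 | T5 17-27 |
Completion: T1=6  T2=8  T3=17  T4=10  T5=27
Turnaround (C−A): T1=4  T2=3  T3=9  T4=1  T5=18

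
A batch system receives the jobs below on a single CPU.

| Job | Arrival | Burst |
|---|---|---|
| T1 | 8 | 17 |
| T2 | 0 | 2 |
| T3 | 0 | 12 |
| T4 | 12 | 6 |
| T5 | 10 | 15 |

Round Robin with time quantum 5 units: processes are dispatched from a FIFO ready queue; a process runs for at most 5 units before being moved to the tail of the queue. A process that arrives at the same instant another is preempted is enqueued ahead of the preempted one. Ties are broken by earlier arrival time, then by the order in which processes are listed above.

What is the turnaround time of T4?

Schedule: | T2 0-2 | T3 2-12 | T1 12-17 | T5 17-22 | T4 22-27 | T3 27-29 | T1 29-34 | T5 34-39 | T4 39-40 | T1 40-45 | T5 45-50 | T1 50-52 |
Completion: T1=52  T2=2  T3=29  T4=40  T5=50
Turnaround (C−A): T1=44  T2=2  T3=29  T4=28  T5=40
Turnaround(T4) = completion − arrival = 40 − 12 = 28

28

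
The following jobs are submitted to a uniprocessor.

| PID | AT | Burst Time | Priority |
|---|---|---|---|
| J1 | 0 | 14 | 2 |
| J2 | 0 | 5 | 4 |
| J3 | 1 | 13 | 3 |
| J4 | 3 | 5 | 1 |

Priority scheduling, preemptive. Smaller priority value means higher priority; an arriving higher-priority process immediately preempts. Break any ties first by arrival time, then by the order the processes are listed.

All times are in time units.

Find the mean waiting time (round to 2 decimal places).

13.75

Timeline: | J1 0-3 | J4 3-8 | J1 8-19 | J3 19-32 | J2 32-37 |
Completion: J1=19  J2=37  J3=32  J4=8
Waiting times: J1=5, J2=32, J3=18, J4=0
Average waiting = (5+32+18+0) / 4 = 55/4 = 13.75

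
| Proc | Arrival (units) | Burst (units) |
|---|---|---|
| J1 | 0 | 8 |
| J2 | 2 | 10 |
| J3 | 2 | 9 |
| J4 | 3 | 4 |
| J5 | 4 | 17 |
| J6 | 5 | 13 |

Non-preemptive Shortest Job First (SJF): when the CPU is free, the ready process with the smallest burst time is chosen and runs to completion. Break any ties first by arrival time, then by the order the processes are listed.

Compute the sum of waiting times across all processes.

100

Schedule: | J1 0-8 | J4 8-12 | J3 12-21 | J2 21-31 | J6 31-44 | J5 44-61 |
Completion: J1=8  J2=31  J3=21  J4=12  J5=61  J6=44
Turnaround (C−A): J1=8  J2=29  J3=19  J4=9  J5=57  J6=39
Waiting = turnaround − burst: J1=0, J2=19, J3=10, J4=5, J5=40, J6=26
Total waiting = 0 + 19 + 10 + 5 + 40 + 26 = 100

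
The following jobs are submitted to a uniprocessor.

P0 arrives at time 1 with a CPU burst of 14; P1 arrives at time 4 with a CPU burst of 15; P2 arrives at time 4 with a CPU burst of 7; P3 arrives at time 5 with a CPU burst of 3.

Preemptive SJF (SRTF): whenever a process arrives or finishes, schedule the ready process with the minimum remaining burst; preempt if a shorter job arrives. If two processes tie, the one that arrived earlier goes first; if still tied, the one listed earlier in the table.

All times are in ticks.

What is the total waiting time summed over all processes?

34

Schedule: | idle 0-1 | P0 1-4 | P2 4-5 | P3 5-8 | P2 8-14 | P0 14-25 | P1 25-40 |
Completion: P0=25  P1=40  P2=14  P3=8
Turnaround (C−A): P0=24  P1=36  P2=10  P3=3
Waiting = turnaround − burst: P0=10, P1=21, P2=3, P3=0
Total waiting = 10 + 21 + 3 + 0 = 34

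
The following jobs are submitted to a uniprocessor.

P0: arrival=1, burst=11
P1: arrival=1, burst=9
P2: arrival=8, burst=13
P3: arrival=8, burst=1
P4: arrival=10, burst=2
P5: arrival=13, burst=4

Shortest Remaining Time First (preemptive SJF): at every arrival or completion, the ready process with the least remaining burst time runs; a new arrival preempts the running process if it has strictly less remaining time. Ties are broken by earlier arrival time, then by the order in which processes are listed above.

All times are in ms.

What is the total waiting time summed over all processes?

Gantt: | idle 0-1 | P1 1-8 | P3 8-9 | P1 9-11 | P4 11-13 | P5 13-17 | P0 17-28 | P2 28-41 |
Completion: P0=28  P1=11  P2=41  P3=9  P4=13  P5=17
Waiting = turnaround − burst: P0=16, P1=1, P2=20, P3=0, P4=1, P5=0
Total waiting = 16 + 1 + 20 + 0 + 1 + 0 = 38

38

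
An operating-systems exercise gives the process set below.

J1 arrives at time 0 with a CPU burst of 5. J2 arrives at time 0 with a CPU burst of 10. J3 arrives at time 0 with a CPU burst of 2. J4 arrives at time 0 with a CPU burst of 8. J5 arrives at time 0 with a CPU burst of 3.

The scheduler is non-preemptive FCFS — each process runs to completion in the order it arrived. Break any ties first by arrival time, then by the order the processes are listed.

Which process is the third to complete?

Schedule: | J1 0-5 | J2 5-15 | J3 15-17 | J4 17-25 | J5 25-28 |
Completion: J1=5  J2=15  J3=17  J4=25  J5=28
Finish order: J1 → J2 → J3 → J4 → J5

J3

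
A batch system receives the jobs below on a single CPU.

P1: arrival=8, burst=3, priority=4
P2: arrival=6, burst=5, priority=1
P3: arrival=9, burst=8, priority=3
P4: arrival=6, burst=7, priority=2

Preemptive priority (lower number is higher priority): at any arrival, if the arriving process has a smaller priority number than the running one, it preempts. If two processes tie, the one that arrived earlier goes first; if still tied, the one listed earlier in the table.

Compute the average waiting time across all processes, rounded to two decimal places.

Timeline: | idle 0-6 | P2 6-11 | P4 11-18 | P3 18-26 | P1 26-29 |
Completion: P1=29  P2=11  P3=26  P4=18
Waiting times: P1=18, P2=0, P3=9, P4=5
Average waiting = (18+0+9+5) / 4 = 32/4 = 8.00

8.00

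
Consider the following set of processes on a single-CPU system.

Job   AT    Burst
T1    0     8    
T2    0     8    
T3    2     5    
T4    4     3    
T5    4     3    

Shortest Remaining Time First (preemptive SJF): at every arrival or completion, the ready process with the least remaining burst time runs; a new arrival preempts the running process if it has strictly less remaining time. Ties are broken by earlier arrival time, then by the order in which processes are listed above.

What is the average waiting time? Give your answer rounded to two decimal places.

7.80

Schedule: | T1 0-2 | T3 2-7 | T4 7-10 | T5 10-13 | T1 13-19 | T2 19-27 |
Completion: T1=19  T2=27  T3=7  T4=10  T5=13
Turnaround (C−A): T1=19  T2=27  T3=5  T4=6  T5=9
Waiting times: T1=11, T2=19, T3=0, T4=3, T5=6
Average waiting = (11+19+0+3+6) / 5 = 39/5 = 7.80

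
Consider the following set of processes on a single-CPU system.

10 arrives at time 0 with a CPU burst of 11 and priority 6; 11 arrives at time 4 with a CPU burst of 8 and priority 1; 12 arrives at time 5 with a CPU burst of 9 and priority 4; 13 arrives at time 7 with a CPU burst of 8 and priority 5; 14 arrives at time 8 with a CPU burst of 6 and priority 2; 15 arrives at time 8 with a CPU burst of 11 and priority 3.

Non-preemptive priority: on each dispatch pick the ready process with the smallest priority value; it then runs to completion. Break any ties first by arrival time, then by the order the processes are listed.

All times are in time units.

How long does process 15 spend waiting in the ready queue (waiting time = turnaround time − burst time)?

17

Schedule: | 10 0-11 | 11 11-19 | 14 19-25 | 15 25-36 | 12 36-45 | 13 45-53 |
Completion: 10=11  11=19  12=45  13=53  14=25  15=36
Turnaround (C−A): 10=11  11=15  12=40  13=46  14=17  15=28
Waiting(15) = turnaround − burst = 28 − 11 = 17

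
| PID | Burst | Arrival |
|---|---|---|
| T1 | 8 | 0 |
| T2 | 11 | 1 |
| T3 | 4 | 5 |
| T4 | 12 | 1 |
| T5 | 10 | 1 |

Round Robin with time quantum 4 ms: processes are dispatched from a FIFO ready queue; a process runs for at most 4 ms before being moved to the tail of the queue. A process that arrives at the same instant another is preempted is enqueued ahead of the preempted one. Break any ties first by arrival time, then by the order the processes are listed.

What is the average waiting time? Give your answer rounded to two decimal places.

Schedule: | T1 0-4 | T2 4-8 | T4 8-12 | T5 12-16 | T1 16-20 | T3 20-24 | T2 24-28 | T4 28-32 | T5 32-36 | T2 36-39 | T4 39-43 | T5 43-45 |
Completion: T1=20  T2=39  T3=24  T4=43  T5=45
Waiting times: T1=12, T2=27, T3=15, T4=30, T5=34
Average waiting = (12+27+15+30+34) / 5 = 118/5 = 23.60

23.60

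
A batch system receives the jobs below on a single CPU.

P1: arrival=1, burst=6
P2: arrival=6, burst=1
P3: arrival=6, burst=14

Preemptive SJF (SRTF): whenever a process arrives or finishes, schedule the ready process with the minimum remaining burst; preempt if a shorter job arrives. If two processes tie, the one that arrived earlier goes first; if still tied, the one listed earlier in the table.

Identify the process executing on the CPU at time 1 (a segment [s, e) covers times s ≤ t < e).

P1

Gantt: | idle 0-1 | P1 1-7 | P2 7-8 | P3 8-22 |
Completion: P1=7  P2=8  P3=22
Turnaround (C−A): P1=6  P2=2  P3=16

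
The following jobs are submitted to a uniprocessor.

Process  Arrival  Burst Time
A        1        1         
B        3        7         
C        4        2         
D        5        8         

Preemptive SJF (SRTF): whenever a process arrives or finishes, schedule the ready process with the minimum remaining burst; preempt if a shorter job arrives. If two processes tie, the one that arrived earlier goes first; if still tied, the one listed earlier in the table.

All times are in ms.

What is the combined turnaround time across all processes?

27

Timeline: | idle 0-1 | A 1-2 | idle 2-3 | B 3-4 | C 4-6 | B 6-12 | D 12-20 |
Completion: A=2  B=12  C=6  D=20
Turnaround = completion − arrival: A=1, B=9, C=2, D=15
Total turnaround = 1 + 9 + 2 + 15 = 27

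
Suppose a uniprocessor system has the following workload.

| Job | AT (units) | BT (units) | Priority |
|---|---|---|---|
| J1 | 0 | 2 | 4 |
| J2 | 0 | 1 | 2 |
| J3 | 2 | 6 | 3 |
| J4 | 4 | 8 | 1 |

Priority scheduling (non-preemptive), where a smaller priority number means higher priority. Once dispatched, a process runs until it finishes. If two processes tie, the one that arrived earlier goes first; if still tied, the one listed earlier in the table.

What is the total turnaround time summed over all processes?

24

Gantt: | J2 0-1 | J1 1-3 | J3 3-9 | J4 9-17 |
Completion: J1=3  J2=1  J3=9  J4=17
Turnaround (C−A): J1=3  J2=1  J3=7  J4=13
Turnaround = completion − arrival: J1=3, J2=1, J3=7, J4=13
Total turnaround = 3 + 1 + 7 + 13 = 24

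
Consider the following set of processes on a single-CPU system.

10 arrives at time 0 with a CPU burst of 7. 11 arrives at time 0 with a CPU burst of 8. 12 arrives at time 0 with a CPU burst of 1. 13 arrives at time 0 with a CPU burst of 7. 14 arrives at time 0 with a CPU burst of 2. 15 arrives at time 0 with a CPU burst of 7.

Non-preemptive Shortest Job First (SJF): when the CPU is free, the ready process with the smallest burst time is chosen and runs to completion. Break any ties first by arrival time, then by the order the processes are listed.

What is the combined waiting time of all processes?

55

Timeline: | 12 0-1 | 14 1-3 | 10 3-10 | 13 10-17 | 15 17-24 | 11 24-32 |
Completion: 10=10  11=32  12=1  13=17  14=3  15=24
Waiting = turnaround − burst: 10=3, 11=24, 12=0, 13=10, 14=1, 15=17
Total waiting = 3 + 24 + 0 + 10 + 1 + 17 = 55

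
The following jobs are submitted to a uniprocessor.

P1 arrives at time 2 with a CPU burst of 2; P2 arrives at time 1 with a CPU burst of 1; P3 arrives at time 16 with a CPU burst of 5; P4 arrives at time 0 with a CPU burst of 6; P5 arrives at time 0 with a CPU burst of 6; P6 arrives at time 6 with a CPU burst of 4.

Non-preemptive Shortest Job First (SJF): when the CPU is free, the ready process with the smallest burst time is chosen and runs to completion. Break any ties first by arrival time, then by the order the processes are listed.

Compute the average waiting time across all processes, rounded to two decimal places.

4.83

Schedule: | P4 0-6 | P2 6-7 | P1 7-9 | P6 9-13 | P5 13-19 | P3 19-24 |
Completion: P1=9  P2=7  P3=24  P4=6  P5=19  P6=13
Waiting times: P1=5, P2=5, P3=3, P4=0, P5=13, P6=3
Average waiting = (5+5+3+0+13+3) / 6 = 29/6 = 4.83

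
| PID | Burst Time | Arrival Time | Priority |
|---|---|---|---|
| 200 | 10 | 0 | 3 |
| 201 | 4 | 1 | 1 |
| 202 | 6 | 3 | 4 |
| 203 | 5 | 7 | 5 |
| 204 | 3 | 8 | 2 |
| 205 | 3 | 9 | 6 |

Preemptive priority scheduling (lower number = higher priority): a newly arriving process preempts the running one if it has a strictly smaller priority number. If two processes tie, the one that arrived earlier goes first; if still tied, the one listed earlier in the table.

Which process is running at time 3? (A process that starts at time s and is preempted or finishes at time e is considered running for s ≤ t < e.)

201

Schedule: | 200 0-1 | 201 1-5 | 200 5-8 | 204 8-11 | 200 11-17 | 202 17-23 | 203 23-28 | 205 28-31 |
Completion: 200=17  201=5  202=23  203=28  204=11  205=31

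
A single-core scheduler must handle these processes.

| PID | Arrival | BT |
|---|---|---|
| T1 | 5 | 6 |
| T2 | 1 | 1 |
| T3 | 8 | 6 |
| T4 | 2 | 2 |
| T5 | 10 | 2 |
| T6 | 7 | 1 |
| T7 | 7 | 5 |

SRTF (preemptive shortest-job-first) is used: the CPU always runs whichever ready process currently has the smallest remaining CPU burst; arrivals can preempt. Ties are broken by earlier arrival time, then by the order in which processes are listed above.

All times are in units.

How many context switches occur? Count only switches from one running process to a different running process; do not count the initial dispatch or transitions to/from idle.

Timeline: | idle 0-1 | T2 1-2 | T4 2-4 | idle 4-5 | T1 5-7 | T6 7-8 | T1 8-12 | T5 12-14 | T7 14-19 | T3 19-25 |
Completion: T1=12  T2=2  T3=25  T4=4  T5=14  T6=8  T7=19
Turnaround (C−A): T1=7  T2=1  T3=17  T4=2  T5=4  T6=1  T7=12

6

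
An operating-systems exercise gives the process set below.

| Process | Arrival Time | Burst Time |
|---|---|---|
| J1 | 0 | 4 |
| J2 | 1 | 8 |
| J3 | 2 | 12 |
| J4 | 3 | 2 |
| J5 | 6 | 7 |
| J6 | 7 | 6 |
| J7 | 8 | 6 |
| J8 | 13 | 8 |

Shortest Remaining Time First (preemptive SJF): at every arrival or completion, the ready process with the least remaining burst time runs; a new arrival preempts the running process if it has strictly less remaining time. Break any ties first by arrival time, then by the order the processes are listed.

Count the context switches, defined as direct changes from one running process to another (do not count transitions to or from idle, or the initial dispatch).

7

Gantt: | J1 0-4 | J4 4-6 | J5 6-13 | J6 13-19 | J7 19-25 | J2 25-33 | J8 33-41 | J3 41-53 |
Completion: J1=4  J2=33  J3=53  J4=6  J5=13  J6=19  J7=25  J8=41
Turnaround (C−A): J1=4  J2=32  J3=51  J4=3  J5=7  J6=12  J7=17  J8=28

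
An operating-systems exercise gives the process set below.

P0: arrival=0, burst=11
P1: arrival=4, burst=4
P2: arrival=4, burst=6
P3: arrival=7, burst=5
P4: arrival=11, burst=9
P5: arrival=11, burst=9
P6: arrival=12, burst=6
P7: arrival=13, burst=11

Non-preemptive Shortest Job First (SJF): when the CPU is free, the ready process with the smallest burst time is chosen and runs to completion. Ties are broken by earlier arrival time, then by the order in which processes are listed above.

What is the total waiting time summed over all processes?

Gantt: | P0 0-11 | P1 11-15 | P3 15-20 | P2 20-26 | P6 26-32 | P4 32-41 | P5 41-50 | P7 50-61 |
Completion: P0=11  P1=15  P2=26  P3=20  P4=41  P5=50  P6=32  P7=61
Waiting = turnaround − burst: P0=0, P1=7, P2=16, P3=8, P4=21, P5=30, P6=14, P7=37
Total waiting = 0 + 7 + 16 + 8 + 21 + 30 + 14 + 37 = 133

133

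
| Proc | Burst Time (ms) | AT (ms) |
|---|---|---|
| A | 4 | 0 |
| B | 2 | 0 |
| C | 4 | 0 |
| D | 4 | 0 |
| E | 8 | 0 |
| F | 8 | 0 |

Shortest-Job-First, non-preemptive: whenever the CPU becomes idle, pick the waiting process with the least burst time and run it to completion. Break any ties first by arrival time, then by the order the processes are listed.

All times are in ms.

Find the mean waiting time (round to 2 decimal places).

Gantt: | B 0-2 | A 2-6 | C 6-10 | D 10-14 | E 14-22 | F 22-30 |
Completion: A=6  B=2  C=10  D=14  E=22  F=30
Turnaround (C−A): A=6  B=2  C=10  D=14  E=22  F=30
Waiting times: A=2, B=0, C=6, D=10, E=14, F=22
Average waiting = (2+0+6+10+14+22) / 6 = 54/6 = 9.00

9.00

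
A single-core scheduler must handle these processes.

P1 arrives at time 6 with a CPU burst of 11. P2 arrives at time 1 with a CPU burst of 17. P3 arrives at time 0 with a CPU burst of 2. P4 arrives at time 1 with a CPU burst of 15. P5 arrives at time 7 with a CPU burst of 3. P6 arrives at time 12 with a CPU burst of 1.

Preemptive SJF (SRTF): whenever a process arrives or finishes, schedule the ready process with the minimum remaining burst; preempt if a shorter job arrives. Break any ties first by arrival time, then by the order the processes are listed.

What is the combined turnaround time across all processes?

Gantt: | P3 0-2 | P4 2-7 | P5 7-10 | P4 10-12 | P6 12-13 | P4 13-21 | P1 21-32 | P2 32-49 |
Completion: P1=32  P2=49  P3=2  P4=21  P5=10  P6=13
Turnaround = completion − arrival: P1=26, P2=48, P3=2, P4=20, P5=3, P6=1
Total turnaround = 26 + 48 + 2 + 20 + 3 + 1 = 100

100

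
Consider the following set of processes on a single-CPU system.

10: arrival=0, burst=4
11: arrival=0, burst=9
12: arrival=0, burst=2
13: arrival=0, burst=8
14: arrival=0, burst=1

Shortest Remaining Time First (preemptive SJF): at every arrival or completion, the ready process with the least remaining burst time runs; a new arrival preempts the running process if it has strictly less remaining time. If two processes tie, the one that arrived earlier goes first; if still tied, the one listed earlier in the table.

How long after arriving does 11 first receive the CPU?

15

Gantt: | 14 0-1 | 12 1-3 | 10 3-7 | 13 7-15 | 11 15-24 |
Completion: 10=7  11=24  12=3  13=15  14=1
Response(11) = first start − arrival = 15 − 0 = 15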